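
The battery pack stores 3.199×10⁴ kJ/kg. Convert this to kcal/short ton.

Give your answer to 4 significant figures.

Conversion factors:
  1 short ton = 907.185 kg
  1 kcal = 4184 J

6.936×10⁶ kcal/short ton

3.199×10⁴ kJ/kg × 1000 J/kJ = 3.199×10⁷ J/kg
3.199×10⁷ J/kg ÷ 4184 J/kcal × 907.185 kg/short ton = 6.93615×10⁶ kcal/short ton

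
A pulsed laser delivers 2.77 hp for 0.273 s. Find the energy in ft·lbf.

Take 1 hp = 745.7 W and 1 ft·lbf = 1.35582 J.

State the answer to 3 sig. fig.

416 ft·lbf

2.77 hp × 745.7 → 2065.59 W
E = P × t = 2065.59 W × 0.273 s = 563.906 J
563.906 J ÷ (1.35582 J/ft·lbf) = 415.915 ft·lbf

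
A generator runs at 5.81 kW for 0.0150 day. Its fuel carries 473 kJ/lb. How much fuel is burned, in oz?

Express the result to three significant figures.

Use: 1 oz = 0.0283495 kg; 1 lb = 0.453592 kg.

5.81 kW → 5810 W
0.0150 day → 1296 s
E = P × t = 5810 × 1296 = 7.52976×10⁶ J
473 kJ/lb → 1.04279×10⁶ J/kg
m = E / e_s = 7.52976×10⁶ / 1.04279×10⁶ = 7.22078 kg
In oz: 7.22078 / 0.0283495 = 254.706 oz

255 oz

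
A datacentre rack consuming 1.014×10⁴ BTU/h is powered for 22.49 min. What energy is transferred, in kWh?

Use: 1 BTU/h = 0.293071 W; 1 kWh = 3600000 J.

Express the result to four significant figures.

1.014×10⁴ BTU/h × 0.293071 = 2971.74 W
22.49 min × 60 = 1349.4 s
E = P × t = 2971.74 W × 1349.4 s = 4.01007×10⁶ J
4.01007×10⁶ J ÷ (3600000 J/kWh) = 1.11391 kWh

1.114 kWh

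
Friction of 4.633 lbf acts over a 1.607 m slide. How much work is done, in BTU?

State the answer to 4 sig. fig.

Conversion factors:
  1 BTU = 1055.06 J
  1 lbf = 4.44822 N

4.633 lbf × 4.44822 = 20.6086 N
W = F × d = 20.6086 N × 1.607 m = 33.118 J
33.118 J ÷ (1055.06 J/BTU) = 0.0313897 BTU

0.03139 BTU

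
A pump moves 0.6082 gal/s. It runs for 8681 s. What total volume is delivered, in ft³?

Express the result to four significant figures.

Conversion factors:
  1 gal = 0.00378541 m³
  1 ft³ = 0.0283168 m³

0.6082 gal/s → 0.00230229 m³/s
V = Q × t = 0.00230229 × 8681 = 19.9862 m³
In ft³: 19.9862 / 0.0283168 = 705.807 ft³

705.8 ft³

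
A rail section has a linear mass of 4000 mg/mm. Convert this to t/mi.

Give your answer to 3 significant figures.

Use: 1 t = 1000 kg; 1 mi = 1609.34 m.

6.44 t/mi

4000 mg/mm × 10⁻⁶ kg/mg ÷ 0.001 m/mm = 4 kg/m
4 kg/m ÷ 1000 kg/t × 1609.34 m/mi = 6.43736 t/mi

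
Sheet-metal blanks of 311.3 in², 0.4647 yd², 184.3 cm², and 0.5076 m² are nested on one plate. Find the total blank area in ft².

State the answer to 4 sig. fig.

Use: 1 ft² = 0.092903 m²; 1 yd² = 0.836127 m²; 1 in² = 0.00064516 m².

311.3 in² × 0.00064516 = 0.200838 m²
0.4647 yd² × 0.836127 = 0.388548 m²
184.3 cm² × 0.0001 = 0.01843 m²
0.5076 m² (already m²)
Combined: 0.200838 + 0.388548 + 0.01843 + 0.5076 = 1.11542 m²
In ft²: 1.11542 / 0.092903 = 12.0063 ft²

12.01 ft²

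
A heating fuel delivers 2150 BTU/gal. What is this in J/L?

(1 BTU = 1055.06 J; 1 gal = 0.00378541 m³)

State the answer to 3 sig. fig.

5.99×10⁵ J/L

2150 BTU/gal × 1055.06 J/BTU ÷ 0.00378541 m³/gal = 5.99243×10⁸ J/m³
5.99243×10⁸ J/m³ × 0.001 m³/L = 599243 J/L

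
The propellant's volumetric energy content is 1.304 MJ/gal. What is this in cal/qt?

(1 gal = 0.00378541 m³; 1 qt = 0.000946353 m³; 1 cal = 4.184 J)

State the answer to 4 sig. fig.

7.792×10⁴ cal/qt

1.304 MJ/gal × 1000000 J/MJ ÷ 0.00378541 m³/gal = 3.44481×10⁸ J/m³
3.44481×10⁸ J/m³ ÷ 4.184 J/cal × 0.000946353 m³/qt = 77916 cal/qt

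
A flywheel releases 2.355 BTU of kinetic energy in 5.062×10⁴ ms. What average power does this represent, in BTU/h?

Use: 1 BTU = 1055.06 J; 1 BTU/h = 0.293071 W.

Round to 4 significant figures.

167.5 BTU/h

2.355 BTU × 1055.06 → 2484.67 J
5.062×10⁴ ms × 0.001 → 50.62 s
P = E / t = 2484.67 J / 50.62 s = 49.0847 W
49.0847 W ÷ (0.293071 W/BTU/h) = 167.484 BTU/h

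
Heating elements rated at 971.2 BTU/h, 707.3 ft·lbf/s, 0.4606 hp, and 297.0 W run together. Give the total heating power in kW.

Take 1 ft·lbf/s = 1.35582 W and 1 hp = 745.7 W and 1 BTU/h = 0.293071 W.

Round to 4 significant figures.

1.884 kW

971.2 BTU/h × 0.293071 = 284.631 W
707.3 ft·lbf/s × 1.35582 = 958.971 W
0.4606 hp × 745.7 = 343.469 W
297.0 W (already W)
Sum: 284.631 + 958.971 + 343.469 + 297 = 1884.07 W
In kW: 1884.07 / 1000 = 1.88407 kW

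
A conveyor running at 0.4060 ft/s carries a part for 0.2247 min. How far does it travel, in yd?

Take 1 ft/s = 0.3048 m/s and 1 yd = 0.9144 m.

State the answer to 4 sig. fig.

0.4060 ft/s × 0.3048 = 0.123749 m/s
0.2247 min × 60 = 13.482 s
d = v × t = 0.123749 m/s × 13.482 s = 1.66838 m
1.66838 m ÷ (0.9144 m/yd) = 1.82456 yd

1.825 yd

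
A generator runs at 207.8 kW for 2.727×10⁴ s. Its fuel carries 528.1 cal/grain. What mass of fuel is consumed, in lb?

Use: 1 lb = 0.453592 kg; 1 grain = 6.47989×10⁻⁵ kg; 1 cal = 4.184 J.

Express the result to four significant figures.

366.4 lb

207.8 kW → 207800 W
E = P × t = 207800 × 27270 = 5.66671×10⁹ J
528.1 cal/grain → 3.40989×10⁷ J/kg
m = E / e_s = 5.66671×10⁹ / 3.40989×10⁷ = 166.185 kg
In lb: 166.185 / 0.453592 = 366.376 lb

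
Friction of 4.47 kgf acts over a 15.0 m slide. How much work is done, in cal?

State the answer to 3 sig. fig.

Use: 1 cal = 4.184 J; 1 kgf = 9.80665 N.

157 cal

4.47 kgf × 9.80665 = 43.8357 N
W = F × d = 43.8357 N × 15 m = 657.536 J
657.536 J ÷ (4.184 J/cal) = 157.155 cal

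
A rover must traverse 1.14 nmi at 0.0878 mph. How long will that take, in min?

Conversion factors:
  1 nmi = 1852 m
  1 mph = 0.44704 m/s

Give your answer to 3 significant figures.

1.14 nmi × 1852 → 2111.28 m
0.0878 mph × 0.44704 → 0.0392501 m/s
t = d / v = 2111.28 m / 0.0392501 m/s = 53790.4 s
53790.4 s ÷ (60 s/min) = 896.507 min

897 min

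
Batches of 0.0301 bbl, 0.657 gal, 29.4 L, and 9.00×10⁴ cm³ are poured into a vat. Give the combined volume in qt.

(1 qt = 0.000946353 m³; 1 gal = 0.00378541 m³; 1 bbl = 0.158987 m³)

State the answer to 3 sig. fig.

134 qt

0.0301 bbl × 0.158987 → 0.00478551 m³
0.657 gal × 0.00378541 → 0.00248701 m³
29.4 L × 0.001 → 0.0294 m³
9.00×10⁴ cm³ × 10⁻⁶ → 0.09 m³
Total: 0.00478551 + 0.00248701 + 0.0294 + 0.09 = 0.126673 m³
In qt: 0.126673 / 0.000946353 = 133.854 qt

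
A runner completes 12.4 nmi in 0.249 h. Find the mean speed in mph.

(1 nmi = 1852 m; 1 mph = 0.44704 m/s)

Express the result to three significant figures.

12.4 nmi × 1852 = 22964.8 m
0.249 h × 3600 = 896.4 s
v = d / t = 22964.8 m / 896.4 s = 25.6189 m/s
25.6189 m/s ÷ (0.44704 m/s/mph) = 57.3078 mph

57.3 mph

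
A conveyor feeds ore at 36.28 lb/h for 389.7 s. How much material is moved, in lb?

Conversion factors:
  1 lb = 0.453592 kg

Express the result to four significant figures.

3.927 lb

36.28 lb/h → 0.0045712 kg/s
m = ṁ × t = 0.0045712 × 389.7 = 1.7814 kg
In lb: 1.7814 / 0.453592 = 3.92732 lb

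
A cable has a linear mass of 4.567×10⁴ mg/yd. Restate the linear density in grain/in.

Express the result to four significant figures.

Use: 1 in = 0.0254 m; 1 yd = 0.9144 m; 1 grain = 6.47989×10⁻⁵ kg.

4.567×10⁴ mg/yd × 10⁻⁶ kg/mg ÷ 0.9144 m/yd = 0.0499453 kg/m
0.0499453 kg/m ÷ 6.47989×10⁻⁵ kg/grain × 0.0254 m/in = 19.5777 grain/in

19.58 grain/in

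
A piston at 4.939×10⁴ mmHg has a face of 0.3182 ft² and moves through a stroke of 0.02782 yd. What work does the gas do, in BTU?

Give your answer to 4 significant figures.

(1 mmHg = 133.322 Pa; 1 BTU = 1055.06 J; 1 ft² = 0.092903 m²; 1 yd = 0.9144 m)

4.939×10⁴ mmHg → 6.58477×10⁶ Pa
0.3182 ft² → 0.0295617 m²
F = P × A = 6.58477×10⁶ × 0.0295617 = 194657 N
0.02782 yd → 0.0254386 m
W = F × d = 194657 × 0.0254386 = 4951.8 J
In BTU: 4951.8 / 1055.06 = 4.69338 BTU

4.693 BTU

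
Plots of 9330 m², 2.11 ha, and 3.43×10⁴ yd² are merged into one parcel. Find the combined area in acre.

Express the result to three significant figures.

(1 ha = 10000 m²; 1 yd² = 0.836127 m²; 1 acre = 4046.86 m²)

14.6 acre

9330 m² (already m²)
2.11 ha × 10000 → 21100 m²
3.43×10⁴ yd² × 0.836127 → 28679.2 m²
Total: 9330 + 21100 + 28679.2 = 59109.2 m²
In acre: 59109.2 / 4046.86 = 14.6062 acre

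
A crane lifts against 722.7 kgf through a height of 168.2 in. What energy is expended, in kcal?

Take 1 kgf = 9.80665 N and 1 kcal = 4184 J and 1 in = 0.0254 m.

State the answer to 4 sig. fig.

722.7 kgf × 9.80665 → 7087.27 N
168.2 in × 0.0254 → 4.27228 m
W = F × d = 7087.27 N × 4.27228 m = 30278.8 J
30278.8 J ÷ (4184 J/kcal) = 7.23681 kcal

7.237 kcal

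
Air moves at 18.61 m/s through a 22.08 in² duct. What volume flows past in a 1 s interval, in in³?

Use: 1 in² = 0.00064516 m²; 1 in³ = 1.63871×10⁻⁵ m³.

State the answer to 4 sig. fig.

1.618×10⁴ in³

22.08 in² × 0.00064516 = 0.0142451 m²
V = v × A × t = 18.61 m/s × 0.0142451 m² × 1 s = 0.265101 m³
0.265101 m³ ÷ (1.63871×10⁻⁵ m³/in³) = 16177.4 in³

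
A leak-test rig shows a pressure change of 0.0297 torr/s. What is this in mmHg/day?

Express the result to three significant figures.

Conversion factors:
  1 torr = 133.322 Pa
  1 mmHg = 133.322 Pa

2570 mmHg/day

0.0297 torr/s × 133.322 Pa/torr = 3.95966 Pa/s
3.95966 Pa/s ÷ 133.322 Pa/mmHg × 86400 s/day = 2566.08 mmHg/day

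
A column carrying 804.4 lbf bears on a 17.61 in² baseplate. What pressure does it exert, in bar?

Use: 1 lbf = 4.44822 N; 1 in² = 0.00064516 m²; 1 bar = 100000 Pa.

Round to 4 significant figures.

804.4 lbf × 4.44822 → 3578.15 N
17.61 in² × 0.00064516 → 0.0113613 m²
P = F / A = 3578.15 N / 0.0113613 m² = 314942 Pa
314942 Pa ÷ (100000 Pa/bar) = 3.14942 bar

3.149 bar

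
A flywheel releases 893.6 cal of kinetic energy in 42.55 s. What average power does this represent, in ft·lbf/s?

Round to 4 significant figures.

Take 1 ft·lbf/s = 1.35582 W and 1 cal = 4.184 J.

893.6 cal × 4.184 → 3738.82 J
P = E / t = 3738.82 J / 42.55 s = 87.8689 W
87.8689 W ÷ (1.35582 W/ft·lbf/s) = 64.8087 ft·lbf/s

64.81 ft·lbf/s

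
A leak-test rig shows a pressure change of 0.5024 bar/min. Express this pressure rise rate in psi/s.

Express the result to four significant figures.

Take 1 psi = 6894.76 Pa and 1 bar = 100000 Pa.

0.5024 bar/min × 100000 Pa/bar ÷ 60 s/min = 837.333 Pa/s
837.333 Pa/s ÷ 6894.76 Pa/psi = 0.121445 psi/s

0.1214 psi/s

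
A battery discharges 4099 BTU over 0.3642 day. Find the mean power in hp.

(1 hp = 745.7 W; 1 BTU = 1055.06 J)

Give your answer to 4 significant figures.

0.1843 hp

4099 BTU × 1055.06 → 4.32469×10⁶ J
0.3642 day × 86400 → 31466.9 s
P = E / t = 4.32469×10⁶ J / 31466.9 s = 137.436 W
137.436 W ÷ (745.7 W/hp) = 0.184305 hp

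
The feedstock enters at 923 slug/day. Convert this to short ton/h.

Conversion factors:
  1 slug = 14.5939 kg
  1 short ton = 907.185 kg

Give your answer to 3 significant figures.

923 slug/day × 14.5939 kg/slug ÷ 86400 s/day = 0.155905 kg/s
0.155905 kg/s ÷ 907.185 kg/short ton × 3600 s/h = 0.618681 short ton/h

0.619 short ton/h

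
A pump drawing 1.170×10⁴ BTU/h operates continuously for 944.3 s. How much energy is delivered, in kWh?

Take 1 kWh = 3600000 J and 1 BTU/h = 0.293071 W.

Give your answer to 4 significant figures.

0.8994 kWh

1.170×10⁴ BTU/h × 0.293071 = 3428.93 W
E = P × t = 3428.93 W × 944.3 s = 3.23794×10⁶ J
3.23794×10⁶ J ÷ (3600000 J/kWh) = 0.899428 kWh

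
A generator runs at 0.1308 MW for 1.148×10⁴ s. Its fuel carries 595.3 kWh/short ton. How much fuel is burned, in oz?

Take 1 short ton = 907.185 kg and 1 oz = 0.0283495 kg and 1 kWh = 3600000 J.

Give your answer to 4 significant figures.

2.242×10⁴ oz

0.1308 MW → 130800 W
E = P × t = 130800 × 11480 = 1.50158×10⁹ J
595.3 kWh/short ton → 2.36234×10⁶ J/kg
m = E / e_s = 1.50158×10⁹ / 2.36234×10⁶ = 635.632 kg
In oz: 635.632 / 0.0283495 = 22421.3 oz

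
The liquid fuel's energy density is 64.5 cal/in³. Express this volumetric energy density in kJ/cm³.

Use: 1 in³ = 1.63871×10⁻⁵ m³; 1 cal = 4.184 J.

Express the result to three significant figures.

0.0165 kJ/cm³

64.5 cal/in³ × 4.184 J/cal ÷ 1.63871×10⁻⁵ m³/in³ = 1.64683×10⁷ J/m³
1.64683×10⁷ J/m³ ÷ 1000 J/kJ × 10⁻⁶ m³/cm³ = 0.0164683 kJ/cm³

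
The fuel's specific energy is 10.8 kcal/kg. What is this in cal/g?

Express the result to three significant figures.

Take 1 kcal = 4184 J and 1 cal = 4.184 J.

10.8 kcal/kg × 4184 J/kcal = 45187.2 J/kg
45187.2 J/kg ÷ 4.184 J/cal × 0.001 kg/g = 10.8 cal/g

10.8 cal/g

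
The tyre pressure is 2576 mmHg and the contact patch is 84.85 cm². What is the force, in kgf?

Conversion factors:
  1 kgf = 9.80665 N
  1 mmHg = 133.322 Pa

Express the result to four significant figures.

297.2 kgf

2576 mmHg × 133.322 = 343437 Pa
84.85 cm² × 0.0001 = 0.008485 m²
F = P × A = 343437 Pa × 0.008485 m² = 2914.06 N
2914.06 N ÷ (9.80665 N/kgf) = 297.151 kgf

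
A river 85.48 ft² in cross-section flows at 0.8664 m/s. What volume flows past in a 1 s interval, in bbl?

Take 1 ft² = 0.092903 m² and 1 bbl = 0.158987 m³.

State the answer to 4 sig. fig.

85.48 ft² × 0.092903 → 7.94135 m²
V = v × A × t = 0.8664 m/s × 7.94135 m² × 1 s = 6.88039 m³
6.88039 m³ ÷ (0.158987 m³/bbl) = 43.2764 bbl

43.28 bbl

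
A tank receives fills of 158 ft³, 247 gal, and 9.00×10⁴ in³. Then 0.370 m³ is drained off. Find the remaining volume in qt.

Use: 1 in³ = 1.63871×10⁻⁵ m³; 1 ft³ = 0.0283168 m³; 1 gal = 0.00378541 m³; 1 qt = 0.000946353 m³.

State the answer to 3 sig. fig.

158 ft³ × 0.0283168 → 4.47405 m³
247 gal × 0.00378541 → 0.934996 m³
9.00×10⁴ in³ × 1.63871×10⁻⁵ → 1.47484 m³
0.370 m³ (already m³)
Net: 4.47405 + 0.934996 + 1.47484 − 0.37 = 6.51389 m³
In qt: 6.51389 / 0.000946353 = 6883.15 qt

6880 qt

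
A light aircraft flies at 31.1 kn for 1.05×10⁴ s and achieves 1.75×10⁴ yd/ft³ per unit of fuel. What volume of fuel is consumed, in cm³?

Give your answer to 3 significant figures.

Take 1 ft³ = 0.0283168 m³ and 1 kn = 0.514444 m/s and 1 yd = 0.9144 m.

2.97×10⁵ cm³

31.1 kn → 15.9992 m/s
d = v × t = 15.9992 × 10500 = 167992 m
1.75×10⁴ yd/ft³ → 565106 m/m³
V = d / (distance per unit fuel) = 167992 / 565106 = 0.297275 m³
In cm³: 0.297275 / 10⁻⁶ = 297275 cm³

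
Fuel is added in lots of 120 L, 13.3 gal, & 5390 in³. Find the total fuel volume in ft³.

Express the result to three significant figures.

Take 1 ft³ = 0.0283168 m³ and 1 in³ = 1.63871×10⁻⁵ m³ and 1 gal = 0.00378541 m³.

9.13 ft³

120 L × 0.001 = 0.12 m³
13.3 gal × 0.00378541 = 0.050346 m³
5390 in³ × 1.63871×10⁻⁵ = 0.0883265 m³
Total: 0.12 + 0.050346 + 0.0883265 = 0.258672 m³
In ft³: 0.258672 / 0.0283168 = 9.13493 ft³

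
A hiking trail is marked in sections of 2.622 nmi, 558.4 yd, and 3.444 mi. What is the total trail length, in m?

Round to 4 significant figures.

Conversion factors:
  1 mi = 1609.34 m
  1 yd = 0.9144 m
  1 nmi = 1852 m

2.622 nmi × 1852 = 4855.94 m
558.4 yd × 0.9144 = 510.601 m
3.444 mi × 1609.34 = 5542.57 m
Total: 4855.94 + 510.601 + 5542.57 = 10909.1 m

1.091×10⁴ m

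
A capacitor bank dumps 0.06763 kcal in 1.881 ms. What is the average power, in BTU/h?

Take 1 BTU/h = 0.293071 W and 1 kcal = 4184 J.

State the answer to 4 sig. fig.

0.06763 kcal × 4184 = 282.964 J
1.881 ms × 0.001 = 0.001881 s
P = E / t = 282.964 J / 0.001881 s = 150433 W
150433 W ÷ (0.293071 W/BTU/h) = 513299 BTU/h

5.133×10⁵ BTU/h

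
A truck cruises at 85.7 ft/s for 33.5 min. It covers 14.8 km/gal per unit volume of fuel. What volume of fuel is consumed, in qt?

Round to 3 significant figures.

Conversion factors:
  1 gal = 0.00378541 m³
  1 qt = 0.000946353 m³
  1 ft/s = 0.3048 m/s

85.7 ft/s → 26.1214 m/s
33.5 min → 2010 s
d = v × t = 26.1214 × 2010 = 52504 m
14.8 km/gal → 3.90975×10⁶ m/m³
V = d / (distance per unit fuel) = 52504 / 3.90975×10⁶ = 0.013429 m³
In qt: 0.013429 / 0.000946353 = 14.1903 qt

14.2 qt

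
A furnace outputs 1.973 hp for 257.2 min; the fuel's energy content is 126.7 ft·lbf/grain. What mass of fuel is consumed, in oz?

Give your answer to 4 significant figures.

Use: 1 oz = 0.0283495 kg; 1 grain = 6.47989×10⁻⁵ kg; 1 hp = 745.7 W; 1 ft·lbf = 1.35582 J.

1.973 hp → 1471.27 W
257.2 min → 15432 s
E = P × t = 1471.27 × 15432 = 2.27046×10⁷ J
126.7 ft·lbf/grain → 2.65101×10⁶ J/kg
m = E / e_s = 2.27046×10⁷ / 2.65101×10⁶ = 8.56451 kg
In oz: 8.56451 / 0.0283495 = 302.104 oz

302.1 oz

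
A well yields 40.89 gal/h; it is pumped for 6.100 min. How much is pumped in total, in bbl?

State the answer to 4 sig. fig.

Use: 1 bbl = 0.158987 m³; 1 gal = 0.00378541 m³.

40.89 gal/h → 4.29959×10⁻⁵ m³/s
6.100 min → 366 s
V = Q × t = 4.29959×10⁻⁵ × 366 = 0.0157365 m³
In bbl: 0.0157365 / 0.158987 = 0.0989798 bbl

0.09898 bbl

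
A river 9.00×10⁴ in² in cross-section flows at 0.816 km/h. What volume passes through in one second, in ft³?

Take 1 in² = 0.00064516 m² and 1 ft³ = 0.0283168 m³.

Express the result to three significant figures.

465 ft³

0.816 km/h × (1/3.6) → 0.226667 m/s
9.00×10⁴ in² × 0.00064516 → 58.0644 m²
V = v × A × t = 0.226667 m/s × 58.0644 m² × 1 s = 13.1613 m³
13.1613 m³ ÷ (0.0283168 m³/ft³) = 464.788 ft³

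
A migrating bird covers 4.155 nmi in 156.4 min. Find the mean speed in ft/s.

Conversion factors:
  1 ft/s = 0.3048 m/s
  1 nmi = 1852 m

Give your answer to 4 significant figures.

4.155 nmi × 1852 = 7695.06 m
156.4 min × 60 = 9384 s
v = d / t = 7695.06 m / 9384 s = 0.820019 m/s
0.820019 m/s ÷ (0.3048 m/s/ft/s) = 2.69035 ft/s

2.690 ft/s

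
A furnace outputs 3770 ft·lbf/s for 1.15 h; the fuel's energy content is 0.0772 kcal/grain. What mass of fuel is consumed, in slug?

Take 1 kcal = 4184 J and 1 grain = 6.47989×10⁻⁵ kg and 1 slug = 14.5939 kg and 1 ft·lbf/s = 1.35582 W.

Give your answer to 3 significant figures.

3770 ft·lbf/s → 5111.44 W
1.15 h → 4140 s
E = P × t = 5111.44 × 4140 = 2.11614×10⁷ J
0.0772 kcal/grain → 4.98473×10⁶ J/kg
m = E / e_s = 2.11614×10⁷ / 4.98473×10⁶ = 4.24524 kg
In slug: 4.24524 / 14.5939 = 0.290891 slug

0.291 slug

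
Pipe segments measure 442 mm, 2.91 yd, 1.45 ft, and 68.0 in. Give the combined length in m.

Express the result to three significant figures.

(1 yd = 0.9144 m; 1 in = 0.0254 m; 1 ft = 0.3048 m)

442 mm × 0.001 = 0.442 m
2.91 yd × 0.9144 = 2.6609 m
1.45 ft × 0.3048 = 0.44196 m
68.0 in × 0.0254 = 1.7272 m
Total: 0.442 + 2.6609 + 0.44196 + 1.7272 = 5.27206 m

5.27 m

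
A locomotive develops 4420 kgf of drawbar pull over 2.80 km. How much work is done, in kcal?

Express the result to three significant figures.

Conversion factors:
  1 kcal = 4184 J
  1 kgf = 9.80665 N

4420 kgf × 9.80665 → 43345.4 N
2.80 km × 1000 → 2800 m
W = F × d = 43345.4 N × 2800 m = 1.21367×10⁸ J
1.21367×10⁸ J ÷ (4184 J/kcal) = 29007.4 kcal

2.90×10⁴ kcal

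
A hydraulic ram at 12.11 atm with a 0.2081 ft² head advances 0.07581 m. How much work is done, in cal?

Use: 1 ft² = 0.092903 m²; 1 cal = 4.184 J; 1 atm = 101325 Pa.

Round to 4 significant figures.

12.11 atm → 1.22705×10⁶ Pa
0.2081 ft² → 0.0193331 m²
F = P × A = 1.22705×10⁶ × 0.0193331 = 23722.7 N
W = F × d = 23722.7 × 0.07581 = 1798.42 J
In cal: 1798.42 / 4.184 = 429.833 cal

429.8 cal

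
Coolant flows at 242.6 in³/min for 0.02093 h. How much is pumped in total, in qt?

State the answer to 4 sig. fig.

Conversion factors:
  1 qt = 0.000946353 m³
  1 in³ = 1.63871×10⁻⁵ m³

242.6 in³/min → 6.62585×10⁻⁵ m³/s
0.02093 h → 75.348 s
V = Q × t = 6.62585×10⁻⁵ × 75.348 = 0.00499245 m³
In qt: 0.00499245 / 0.000946353 = 5.27546 qt

5.275 qt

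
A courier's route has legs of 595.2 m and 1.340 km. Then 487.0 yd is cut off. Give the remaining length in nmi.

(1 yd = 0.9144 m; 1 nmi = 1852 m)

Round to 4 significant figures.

595.2 m (already m)
1.340 km × 1000 = 1340 m
487.0 yd × 0.9144 = 445.313 m
Sum: 595.2 + 1340 − 445.313 = 1489.89 m
In nmi: 1489.89 / 1852 = 0.804476 nmi

0.8045 nmi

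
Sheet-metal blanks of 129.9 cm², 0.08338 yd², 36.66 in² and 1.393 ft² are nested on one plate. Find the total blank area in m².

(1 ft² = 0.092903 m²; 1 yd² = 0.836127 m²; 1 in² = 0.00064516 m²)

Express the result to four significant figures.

129.9 cm² × 0.0001 = 0.01299 m²
0.08338 yd² × 0.836127 = 0.0697163 m²
36.66 in² × 0.00064516 = 0.0236516 m²
1.393 ft² × 0.092903 = 0.129414 m²
Combined: 0.01299 + 0.0697163 + 0.0236516 + 0.129414 = 0.235772 m²

0.2358 m²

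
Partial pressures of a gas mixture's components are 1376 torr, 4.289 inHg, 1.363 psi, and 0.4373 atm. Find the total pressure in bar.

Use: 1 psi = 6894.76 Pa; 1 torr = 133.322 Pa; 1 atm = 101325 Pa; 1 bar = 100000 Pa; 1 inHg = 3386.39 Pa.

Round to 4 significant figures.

1376 torr × 133.322 = 183451 Pa
4.289 inHg × 3386.39 = 14524.2 Pa
1.363 psi × 6894.76 = 9397.56 Pa
0.4373 atm × 101325 = 44309.4 Pa
Sum: 183451 + 14524.2 + 9397.56 + 44309.4 = 251682 Pa
In bar: 251682 / 100000 = 2.51682 bar

2.517 bar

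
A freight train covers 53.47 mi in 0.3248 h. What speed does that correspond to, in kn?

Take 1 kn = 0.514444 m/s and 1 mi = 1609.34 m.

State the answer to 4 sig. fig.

53.47 mi × 1609.34 → 86051.4 m
0.3248 h × 3600 → 1169.28 s
v = d / t = 86051.4 m / 1169.28 s = 73.5935 m/s
73.5935 m/s ÷ (0.514444 m/s/kn) = 143.054 kn

143.1 kn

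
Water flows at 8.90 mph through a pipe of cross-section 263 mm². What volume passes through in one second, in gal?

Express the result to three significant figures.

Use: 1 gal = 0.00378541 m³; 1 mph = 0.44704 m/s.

8.90 mph × 0.44704 → 3.97866 m/s
263 mm² × 10⁻⁶ → 2.63×10⁻⁴ m²
V = v × A × t = 3.97866 m/s × 2.63×10⁻⁴ m² × 1 s = 0.00104639 m³
0.00104639 m³ ÷ (0.00378541 m³/gal) = 0.276427 gal

0.276 gal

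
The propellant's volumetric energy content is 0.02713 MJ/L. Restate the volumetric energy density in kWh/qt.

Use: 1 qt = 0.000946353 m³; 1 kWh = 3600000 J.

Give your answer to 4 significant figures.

0.007132 kWh/qt

0.02713 MJ/L × 1000000 J/MJ ÷ 0.001 m³/L = 2.713×10⁷ J/m³
2.713×10⁷ J/m³ ÷ 3600000 J/kWh × 0.000946353 m³/qt = 0.00713182 kWh/qt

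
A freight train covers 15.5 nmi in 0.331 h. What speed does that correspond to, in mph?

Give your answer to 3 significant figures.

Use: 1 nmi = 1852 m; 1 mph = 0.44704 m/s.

53.9 mph

15.5 nmi × 1852 = 28706 m
0.331 h × 3600 = 1191.6 s
v = d / t = 28706 m / 1191.6 s = 24.0903 m/s
24.0903 m/s ÷ (0.44704 m/s/mph) = 53.8885 mph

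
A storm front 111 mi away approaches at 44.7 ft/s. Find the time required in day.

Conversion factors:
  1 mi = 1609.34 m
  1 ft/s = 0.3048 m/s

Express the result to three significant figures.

111 mi × 1609.34 → 178637 m
44.7 ft/s × 0.3048 → 13.6246 m/s
t = d / v = 178637 m / 13.6246 m/s = 13111.4 s
13111.4 s ÷ (86400 s/day) = 0.151752 day

0.152 day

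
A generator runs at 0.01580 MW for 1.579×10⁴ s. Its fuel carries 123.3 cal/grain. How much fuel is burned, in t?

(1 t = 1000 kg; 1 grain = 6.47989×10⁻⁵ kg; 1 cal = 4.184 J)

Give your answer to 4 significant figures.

0.03134 t

0.01580 MW → 15800 W
E = P × t = 15800 × 15790 = 2.49482×10⁸ J
123.3 cal/grain → 7.96136×10⁶ J/kg
m = E / e_s = 2.49482×10⁸ / 7.96136×10⁶ = 31.3366 kg
In t: 31.3366 / 1000 = 0.0313366 t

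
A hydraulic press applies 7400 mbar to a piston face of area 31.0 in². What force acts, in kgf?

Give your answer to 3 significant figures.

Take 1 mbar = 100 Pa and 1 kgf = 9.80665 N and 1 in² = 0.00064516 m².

7400 mbar × 100 = 740000 Pa
31.0 in² × 0.00064516 = 0.02 m²
F = P × A = 740000 Pa × 0.02 m² = 14800 N
14800 N ÷ (9.80665 N/kgf) = 1509.18 kgf

1510 kgf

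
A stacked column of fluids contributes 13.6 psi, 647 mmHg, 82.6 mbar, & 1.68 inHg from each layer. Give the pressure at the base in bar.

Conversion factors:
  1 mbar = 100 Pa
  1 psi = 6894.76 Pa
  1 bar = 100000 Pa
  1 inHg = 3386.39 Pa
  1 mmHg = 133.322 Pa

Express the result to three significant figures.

13.6 psi × 6894.76 = 93768.7 Pa
647 mmHg × 133.322 = 86259.3 Pa
82.6 mbar × 100 = 8260 Pa
1.68 inHg × 3386.39 = 5689.14 Pa
Total: 93768.7 + 86259.3 + 8260 + 5689.14 = 193977 Pa
In bar: 193977 / 100000 = 1.93977 bar

1.94 bar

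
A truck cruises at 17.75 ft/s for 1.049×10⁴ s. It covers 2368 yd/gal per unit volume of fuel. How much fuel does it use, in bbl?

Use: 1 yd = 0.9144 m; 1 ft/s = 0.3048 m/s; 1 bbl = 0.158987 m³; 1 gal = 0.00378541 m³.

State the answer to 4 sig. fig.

0.6241 bbl

17.75 ft/s → 5.4102 m/s
d = v × t = 5.4102 × 10490 = 56753 m
2368 yd/gal → 572012 m/m³
V = d / (distance per unit fuel) = 56753 / 572012 = 0.0992165 m³
In bbl: 0.0992165 / 0.158987 = 0.624054 bbl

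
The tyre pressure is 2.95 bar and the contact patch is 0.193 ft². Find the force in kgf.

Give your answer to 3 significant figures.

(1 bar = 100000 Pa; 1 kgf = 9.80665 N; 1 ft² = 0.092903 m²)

539 kgf

2.95 bar × 100000 → 295000 Pa
0.193 ft² × 0.092903 → 0.0179303 m²
F = P × A = 295000 Pa × 0.0179303 m² = 5289.44 N
5289.44 N ÷ (9.80665 N/kgf) = 539.373 kgf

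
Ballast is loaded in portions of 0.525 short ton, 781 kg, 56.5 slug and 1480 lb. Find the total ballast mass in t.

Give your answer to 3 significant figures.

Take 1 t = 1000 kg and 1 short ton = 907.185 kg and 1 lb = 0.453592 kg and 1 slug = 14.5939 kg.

2.75 t

0.525 short ton × 907.185 = 476.272 kg
781 kg (already kg)
56.5 slug × 14.5939 = 824.555 kg
1480 lb × 0.453592 = 671.316 kg
Total: 476.272 + 781 + 824.555 + 671.316 = 2753.14 kg
In t: 2753.14 / 1000 = 2.75314 t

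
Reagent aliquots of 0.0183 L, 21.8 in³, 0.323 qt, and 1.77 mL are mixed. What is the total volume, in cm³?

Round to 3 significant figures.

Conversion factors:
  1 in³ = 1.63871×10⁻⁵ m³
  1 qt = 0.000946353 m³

0.0183 L × 0.001 = 1.83×10⁻⁵ m³
21.8 in³ × 1.63871×10⁻⁵ = 3.57239×10⁻⁴ m³
0.323 qt × 0.000946353 = 3.05672×10⁻⁴ m³
1.77 mL × 10⁻⁶ = 1.77×10⁻⁶ m³
Total: 1.83×10⁻⁵ + 3.57239×10⁻⁴ + 3.05672×10⁻⁴ + 1.77×10⁻⁶ = 6.82981×10⁻⁴ m³
In cm³: 6.82981×10⁻⁴ / 10⁻⁶ = 682.981 cm³

683 cm³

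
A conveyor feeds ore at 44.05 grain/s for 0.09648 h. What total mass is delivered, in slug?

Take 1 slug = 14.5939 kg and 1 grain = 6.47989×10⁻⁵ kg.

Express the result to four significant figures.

0.06793 slug

44.05 grain/s → 0.00285439 kg/s
0.09648 h → 347.328 s
m = ṁ × t = 0.00285439 × 347.328 = 0.99141 kg
In slug: 0.99141 / 14.5939 = 0.0679332 slug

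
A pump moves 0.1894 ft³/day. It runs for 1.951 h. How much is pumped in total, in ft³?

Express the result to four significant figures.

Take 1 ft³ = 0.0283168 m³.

0.1894 ft³/day → 6.20741×10⁻⁸ m³/s
1.951 h → 7023.6 s
V = Q × t = 6.20741×10⁻⁸ × 7023.6 = 4.35984×10⁻⁴ m³
In ft³: 4.35984×10⁻⁴ / 0.0283168 = 0.0153967 ft³

0.01540 ft³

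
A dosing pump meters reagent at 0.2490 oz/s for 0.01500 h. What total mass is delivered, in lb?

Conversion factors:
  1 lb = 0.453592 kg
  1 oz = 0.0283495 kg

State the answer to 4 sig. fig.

0.8404 lb

0.2490 oz/s → 0.00705903 kg/s
0.01500 h → 54 s
m = ṁ × t = 0.00705903 × 54 = 0.381188 kg
In lb: 0.381188 / 0.453592 = 0.840376 lb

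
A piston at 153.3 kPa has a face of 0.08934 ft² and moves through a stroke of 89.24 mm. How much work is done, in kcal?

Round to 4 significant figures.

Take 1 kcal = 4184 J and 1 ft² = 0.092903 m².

0.02714 kcal

153.3 kPa → 153300 Pa
0.08934 ft² → 0.00829995 m²
F = P × A = 153300 × 0.00829995 = 1272.38 N
89.24 mm → 0.08924 m
W = F × d = 1272.38 × 0.08924 = 113.547 J
In kcal: 113.547 / 4184 = 0.0271384 kcal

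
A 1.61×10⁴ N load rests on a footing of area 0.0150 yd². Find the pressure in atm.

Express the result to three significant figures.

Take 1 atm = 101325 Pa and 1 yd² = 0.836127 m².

12.7 atm

0.0150 yd² × 0.836127 → 0.0125419 m²
P = F / A = 16100 N / 0.0125419 m² = 1.2837×10⁶ Pa
1.2837×10⁶ Pa ÷ (101325 Pa/atm) = 12.6691 atm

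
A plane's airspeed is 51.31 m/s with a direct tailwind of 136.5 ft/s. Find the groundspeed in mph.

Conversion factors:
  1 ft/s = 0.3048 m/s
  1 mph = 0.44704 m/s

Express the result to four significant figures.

51.31 m/s (already m/s)
136.5 ft/s × 0.3048 → 41.6052 m/s
Sum: 51.31 + 41.6052 = 92.9152 m/s
In mph: 92.9152 / 0.44704 = 207.845 mph

207.8 mph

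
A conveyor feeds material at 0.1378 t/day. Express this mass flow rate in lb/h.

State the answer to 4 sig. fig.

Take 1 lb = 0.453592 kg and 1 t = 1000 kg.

0.1378 t/day × 1000 kg/t ÷ 86400 s/day = 0.00159491 kg/s
0.00159491 kg/s ÷ 0.453592 kg/lb × 3600 s/h = 12.6582 lb/h

12.66 lb/h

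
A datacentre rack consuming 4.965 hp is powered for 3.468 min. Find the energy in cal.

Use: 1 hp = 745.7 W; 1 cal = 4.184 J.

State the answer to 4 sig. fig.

4.965 hp × 745.7 = 3702.4 W
3.468 min × 60 = 208.08 s
E = P × t = 3702.4 W × 208.08 s = 770395 J
770395 J ÷ (4.184 J/cal) = 184129 cal

1.841×10⁵ cal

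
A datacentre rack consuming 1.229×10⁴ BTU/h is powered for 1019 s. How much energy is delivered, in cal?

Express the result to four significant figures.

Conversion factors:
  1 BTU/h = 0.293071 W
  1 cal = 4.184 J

8.772×10⁵ cal

1.229×10⁴ BTU/h × 0.293071 = 3601.84 W
E = P × t = 3601.84 W × 1019 s = 3.67027×10⁶ J
3.67027×10⁶ J ÷ (4.184 J/cal) = 877216 cal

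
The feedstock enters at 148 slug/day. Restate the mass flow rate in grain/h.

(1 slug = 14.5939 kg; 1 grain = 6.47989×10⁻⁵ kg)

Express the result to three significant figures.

1.39×10⁶ grain/h

148 slug/day × 14.5939 kg/slug ÷ 86400 s/day = 0.0249988 kg/s
0.0249988 kg/s ÷ 6.47989×10⁻⁵ kg/grain × 3600 s/h = 1.38885×10⁶ grain/h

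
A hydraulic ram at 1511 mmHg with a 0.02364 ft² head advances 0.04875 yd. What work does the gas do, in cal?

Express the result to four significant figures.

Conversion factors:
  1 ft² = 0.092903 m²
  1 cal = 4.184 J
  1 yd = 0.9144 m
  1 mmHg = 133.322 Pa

4.714 cal

1511 mmHg → 201450 Pa
0.02364 ft² → 0.00219623 m²
F = P × A = 201450 × 0.00219623 = 442.431 N
0.04875 yd → 0.044577 m
W = F × d = 442.431 × 0.044577 = 19.7222 J
In cal: 19.7222 / 4.184 = 4.71372 cal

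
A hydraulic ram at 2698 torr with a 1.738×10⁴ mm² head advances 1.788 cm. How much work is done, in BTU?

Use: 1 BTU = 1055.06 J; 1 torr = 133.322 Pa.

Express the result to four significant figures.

2698 torr → 359703 Pa
1.738×10⁴ mm² → 0.01738 m²
F = P × A = 359703 × 0.01738 = 6251.64 N
1.788 cm → 0.01788 m
W = F × d = 6251.64 × 0.01788 = 111.779 J
In BTU: 111.779 / 1055.06 = 0.105946 BTU

0.1059 BTU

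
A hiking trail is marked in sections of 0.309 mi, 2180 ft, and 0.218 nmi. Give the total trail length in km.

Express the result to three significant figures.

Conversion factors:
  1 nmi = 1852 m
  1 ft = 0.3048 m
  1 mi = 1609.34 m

1.57 km

0.309 mi × 1609.34 → 497.286 m
2180 ft × 0.3048 → 664.464 m
0.218 nmi × 1852 → 403.736 m
Sum: 497.286 + 664.464 + 403.736 = 1565.49 m
In km: 1565.49 / 1000 = 1.56549 km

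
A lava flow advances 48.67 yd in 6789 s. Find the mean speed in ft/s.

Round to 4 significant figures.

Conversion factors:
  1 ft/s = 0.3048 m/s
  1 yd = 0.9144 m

48.67 yd × 0.9144 → 44.5038 m
v = d / t = 44.5038 m / 6789 s = 0.00655528 m/s
0.00655528 m/s ÷ (0.3048 m/s/ft/s) = 0.0215068 ft/s

0.02151 ft/s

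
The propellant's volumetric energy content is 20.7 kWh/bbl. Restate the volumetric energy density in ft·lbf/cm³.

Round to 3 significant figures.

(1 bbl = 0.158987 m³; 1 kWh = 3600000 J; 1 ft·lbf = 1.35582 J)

20.7 kWh/bbl × 3600000 J/kWh ÷ 0.158987 m³/bbl = 4.68718×10⁸ J/m³
4.68718×10⁸ J/m³ ÷ 1.35582 J/ft·lbf × 10⁻⁶ m³/cm³ = 345.708 ft·lbf/cm³

346 ft·lbf/cm³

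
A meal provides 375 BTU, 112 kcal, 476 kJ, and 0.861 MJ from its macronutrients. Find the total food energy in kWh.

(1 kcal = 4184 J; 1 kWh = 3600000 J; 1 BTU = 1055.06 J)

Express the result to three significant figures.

0.611 kWh

375 BTU × 1055.06 → 395648 J
112 kcal × 4184 → 468608 J
476 kJ × 1000 → 476000 J
0.861 MJ × 1000000 → 861000 J
Combined: 395648 + 468608 + 476000 + 861000 = 2.20126×10⁶ J
In kWh: 2.20126×10⁶ / 3600000 = 0.611461 kWh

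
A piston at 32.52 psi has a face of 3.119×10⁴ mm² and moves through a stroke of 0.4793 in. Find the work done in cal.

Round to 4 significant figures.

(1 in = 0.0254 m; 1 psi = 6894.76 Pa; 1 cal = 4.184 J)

20.35 cal

32.52 psi → 224218 Pa
3.119×10⁴ mm² → 0.03119 m²
F = P × A = 224218 × 0.03119 = 6993.36 N
0.4793 in → 0.0121742 m
W = F × d = 6993.36 × 0.0121742 = 85.1386 J
In cal: 85.1386 / 4.184 = 20.3486 cal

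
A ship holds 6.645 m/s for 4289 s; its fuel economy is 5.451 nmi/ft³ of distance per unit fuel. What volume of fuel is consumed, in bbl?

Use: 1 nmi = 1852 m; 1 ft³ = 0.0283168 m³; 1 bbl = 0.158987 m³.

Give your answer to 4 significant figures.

d = v × t = 6.645 × 4289 = 28500.4 m
5.451 nmi/ft³ → 356511 m/m³
V = d / (distance per unit fuel) = 28500.4 / 356511 = 0.0799426 m³
In bbl: 0.0799426 / 0.158987 = 0.502825 bbl

0.5028 bbl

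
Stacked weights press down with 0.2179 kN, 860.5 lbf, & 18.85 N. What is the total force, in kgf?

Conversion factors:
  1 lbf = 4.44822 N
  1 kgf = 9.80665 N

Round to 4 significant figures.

414.5 kgf

0.2179 kN × 1000 = 217.9 N
860.5 lbf × 4.44822 = 3827.69 N
18.85 N (already N)
Total: 217.9 + 3827.69 + 18.85 = 4064.44 N
In kgf: 4064.44 / 9.80665 = 414.458 kgf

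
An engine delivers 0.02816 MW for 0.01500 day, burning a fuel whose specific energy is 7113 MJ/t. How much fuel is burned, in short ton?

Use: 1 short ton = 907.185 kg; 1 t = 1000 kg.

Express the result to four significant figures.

0.02816 MW → 28160 W
0.01500 day → 1296 s
E = P × t = 28160 × 1296 = 3.64954×10⁷ J
7113 MJ/t → 7.113×10⁶ J/kg
m = E / e_s = 3.64954×10⁷ / 7.113×10⁶ = 5.1308 kg
In short ton: 5.1308 / 907.185 = 0.00565574 short ton

0.005656 short ton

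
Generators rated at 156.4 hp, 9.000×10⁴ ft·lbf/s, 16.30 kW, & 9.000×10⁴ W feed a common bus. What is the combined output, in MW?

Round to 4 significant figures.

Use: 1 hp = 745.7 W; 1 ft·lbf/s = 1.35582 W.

0.3450 MW

156.4 hp × 745.7 = 116627 W
9.000×10⁴ ft·lbf/s × 1.35582 = 122024 W
16.30 kW × 1000 = 16300 W
9.000×10⁴ W (already W)
Sum: 116627 + 122024 + 16300 + 90000 = 344951 W
In MW: 344951 / 1000000 = 0.344951 MW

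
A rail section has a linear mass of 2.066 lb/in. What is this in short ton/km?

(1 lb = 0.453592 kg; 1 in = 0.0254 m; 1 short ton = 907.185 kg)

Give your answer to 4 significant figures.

2.066 lb/in × 0.453592 kg/lb ÷ 0.0254 m/in = 36.8945 kg/m
36.8945 kg/m ÷ 907.185 kg/short ton × 1000 m/km = 40.6692 short ton/km

40.67 short ton/km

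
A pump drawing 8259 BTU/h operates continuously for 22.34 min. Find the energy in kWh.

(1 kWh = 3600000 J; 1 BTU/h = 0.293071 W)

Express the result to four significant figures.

0.9012 kWh

8259 BTU/h × 0.293071 → 2420.47 W
22.34 min × 60 → 1340.4 s
E = P × t = 2420.47 W × 1340.4 s = 3.2444×10⁶ J
3.2444×10⁶ J ÷ (3600000 J/kWh) = 0.901222 kWh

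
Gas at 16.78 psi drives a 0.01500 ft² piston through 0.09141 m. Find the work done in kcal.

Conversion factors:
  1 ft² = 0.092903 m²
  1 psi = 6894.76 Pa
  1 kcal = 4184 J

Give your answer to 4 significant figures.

0.003522 kcal

16.78 psi → 115694 Pa
0.01500 ft² → 0.00139354 m²
F = P × A = 115694 × 0.00139354 = 161.224 N
W = F × d = 161.224 × 0.09141 = 14.7375 J
In kcal: 14.7375 / 4184 = 0.00352235 kcal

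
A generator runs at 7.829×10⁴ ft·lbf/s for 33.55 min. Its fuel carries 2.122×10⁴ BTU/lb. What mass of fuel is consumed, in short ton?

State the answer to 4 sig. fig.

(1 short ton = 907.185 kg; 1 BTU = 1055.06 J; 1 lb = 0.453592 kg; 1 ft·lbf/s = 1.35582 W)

0.004772 short ton

7.829×10⁴ ft·lbf/s → 106147 W
33.55 min → 2013 s
E = P × t = 106147 × 2013 = 2.13674×10⁸ J
2.122×10⁴ BTU/lb → 4.9358×10⁷ J/kg
m = E / e_s = 2.13674×10⁸ / 4.9358×10⁷ = 4.32907 kg
In short ton: 4.32907 / 907.185 = 0.00477198 short ton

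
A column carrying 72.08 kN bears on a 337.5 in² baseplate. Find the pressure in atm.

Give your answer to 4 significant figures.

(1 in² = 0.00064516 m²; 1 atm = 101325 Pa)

3.267 atm

72.08 kN × 1000 → 72080 N
337.5 in² × 0.00064516 → 0.217742 m²
P = F / A = 72080 N / 0.217742 m² = 331034 Pa
331034 Pa ÷ (101325 Pa/atm) = 3.26705 atm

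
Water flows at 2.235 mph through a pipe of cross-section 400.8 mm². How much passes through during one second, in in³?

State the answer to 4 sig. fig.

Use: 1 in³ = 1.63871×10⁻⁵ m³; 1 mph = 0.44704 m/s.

24.44 in³

2.235 mph × 0.44704 = 0.999134 m/s
400.8 mm² × 10⁻⁶ = 4.008×10⁻⁴ m²
V = v × A × t = 0.999134 m/s × 4.008×10⁻⁴ m² × 1 s = 4.00453×10⁻⁴ m³
4.00453×10⁻⁴ m³ ÷ (1.63871×10⁻⁵ m³/in³) = 24.4371 in³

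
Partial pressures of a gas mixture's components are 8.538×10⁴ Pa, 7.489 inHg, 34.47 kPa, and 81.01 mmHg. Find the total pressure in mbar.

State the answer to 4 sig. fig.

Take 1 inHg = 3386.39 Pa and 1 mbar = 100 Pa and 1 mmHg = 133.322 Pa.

8.538×10⁴ Pa (already Pa)
7.489 inHg × 3386.39 = 25360.7 Pa
34.47 kPa × 1000 = 34470 Pa
81.01 mmHg × 133.322 = 10800.4 Pa
Total: 85380 + 25360.7 + 34470 + 10800.4 = 156011 Pa
In mbar: 156011 / 100 = 1560.11 mbar

1560 mbar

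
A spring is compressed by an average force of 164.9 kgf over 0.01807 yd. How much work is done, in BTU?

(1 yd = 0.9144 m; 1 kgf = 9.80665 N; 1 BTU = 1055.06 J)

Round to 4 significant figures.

0.02533 BTU

164.9 kgf × 9.80665 → 1617.12 N
0.01807 yd × 0.9144 → 0.0165232 m
W = F × d = 1617.12 N × 0.0165232 m = 26.72 J
26.72 J ÷ (1055.06 J/BTU) = 0.0253256 BTU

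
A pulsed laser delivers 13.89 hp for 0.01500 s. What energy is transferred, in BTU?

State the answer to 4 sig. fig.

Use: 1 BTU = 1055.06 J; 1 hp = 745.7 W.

13.89 hp × 745.7 → 10357.8 W
E = P × t = 10357.8 W × 0.015 s = 155.367 J
155.367 J ÷ (1055.06 J/BTU) = 0.147259 BTU

0.1473 BTU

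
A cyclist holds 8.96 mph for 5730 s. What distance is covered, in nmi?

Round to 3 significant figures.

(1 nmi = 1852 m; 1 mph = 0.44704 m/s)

8.96 mph × 0.44704 = 4.00548 m/s
d = v × t = 4.00548 m/s × 5730 s = 22951.4 m
22951.4 m ÷ (1852 m/nmi) = 12.3928 nmi

12.4 nmi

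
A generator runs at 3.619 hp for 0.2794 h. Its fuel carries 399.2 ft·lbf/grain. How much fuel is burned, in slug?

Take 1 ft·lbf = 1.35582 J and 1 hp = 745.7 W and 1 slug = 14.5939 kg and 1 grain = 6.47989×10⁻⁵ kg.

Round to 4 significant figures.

3.619 hp → 2698.69 W
0.2794 h → 1005.84 s
E = P × t = 2698.69 × 1005.84 = 2.71445×10⁶ J
399.2 ft·lbf/grain → 8.35266×10⁶ J/kg
m = E / e_s = 2.71445×10⁶ / 8.35266×10⁶ = 0.32498 kg
In slug: 0.32498 / 14.5939 = 0.0222682 slug

0.02227 slug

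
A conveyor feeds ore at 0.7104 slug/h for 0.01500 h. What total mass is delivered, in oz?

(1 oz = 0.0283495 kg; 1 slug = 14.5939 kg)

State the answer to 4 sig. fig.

0.7104 slug/h → 0.00287986 kg/s
0.01500 h → 54 s
m = ṁ × t = 0.00287986 × 54 = 0.155512 kg
In oz: 0.155512 / 0.0283495 = 5.48553 oz

5.486 oz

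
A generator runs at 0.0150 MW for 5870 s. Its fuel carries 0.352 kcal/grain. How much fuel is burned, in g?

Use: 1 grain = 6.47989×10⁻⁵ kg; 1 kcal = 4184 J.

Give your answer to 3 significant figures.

3870 g

0.0150 MW → 15000 W
E = P × t = 15000 × 5870 = 8.805×10⁷ J
0.352 kcal/grain → 2.27283×10⁷ J/kg
m = E / e_s = 8.805×10⁷ / 2.27283×10⁷ = 3.87402 kg
In g: 3.87402 / 0.001 = 3874.02 g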